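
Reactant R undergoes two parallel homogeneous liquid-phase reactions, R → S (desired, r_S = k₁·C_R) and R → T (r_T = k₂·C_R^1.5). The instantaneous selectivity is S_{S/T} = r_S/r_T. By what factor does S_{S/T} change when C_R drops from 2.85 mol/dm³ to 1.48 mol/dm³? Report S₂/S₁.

S_{S/T} = (k₁/k₂)·C_R^-0.5, so S₂/S₁ = (C_{R,2}/C_{R,1})^-0.5.
= (1.48/2.85)^(-0.5) = (0.5193)^(-0.5) = 1.39.
Selectivity toward S rises as C_R falls — low-concentration operation is favoured.

1.39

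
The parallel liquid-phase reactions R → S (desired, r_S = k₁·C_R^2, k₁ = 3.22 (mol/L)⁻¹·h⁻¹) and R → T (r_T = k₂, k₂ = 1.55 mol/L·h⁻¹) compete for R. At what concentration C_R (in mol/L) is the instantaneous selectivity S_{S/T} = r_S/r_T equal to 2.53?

1.10 mol/L

S_{S/T} = (k₁/k₂)·C_R^2 ⇒ C_R = (S·k₂/k₁)^(0.5).
= (2.53×1.55/3.22)^(0.5) = (1.218)^(0.5) = 1.10 mol/L.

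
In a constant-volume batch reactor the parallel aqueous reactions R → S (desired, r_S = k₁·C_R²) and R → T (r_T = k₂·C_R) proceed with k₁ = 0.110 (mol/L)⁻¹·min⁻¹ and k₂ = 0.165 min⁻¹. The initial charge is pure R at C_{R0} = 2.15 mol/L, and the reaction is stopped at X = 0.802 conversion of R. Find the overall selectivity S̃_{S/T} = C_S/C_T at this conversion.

C_R = C_{R0}(1−X) = 0.4257 mol/L.
Along a PFR/batch, dC_T/dC_R = −r_T/(r_S+r_T) = −k₂/(k₂+k₁·C_R).
Integrating from C_{R0} to C_R: C_T = (0.165/0.110)·ln[(0.165+0.110·2.15)/(0.165+0.110·0.426)] = 1.500·ln(0.4015/0.2118) = 0.9592 mol/L.
Then C_S = (C_{R0}−C_R) − C_T = 1.724 − 0.9592 = 0.7651 mol/L.
S̃_{S/T} = C_S/C_T = 0.7651/0.9592 = 0.798.

0.798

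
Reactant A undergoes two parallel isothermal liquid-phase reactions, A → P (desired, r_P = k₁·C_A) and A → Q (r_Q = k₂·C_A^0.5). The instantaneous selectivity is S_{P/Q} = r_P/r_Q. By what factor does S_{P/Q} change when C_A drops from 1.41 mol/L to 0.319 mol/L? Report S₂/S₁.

S_{P/Q} = (k₁/k₂)·C_A^0.5, so S₂/S₁ = (C_{A,2}/C_{A,1})^0.5.
= (0.319/1.41)^0.5 = (0.2262)^0.5 = 0.476.
Selectivity toward P falls as C_A falls — high-concentration operation is favoured.

0.476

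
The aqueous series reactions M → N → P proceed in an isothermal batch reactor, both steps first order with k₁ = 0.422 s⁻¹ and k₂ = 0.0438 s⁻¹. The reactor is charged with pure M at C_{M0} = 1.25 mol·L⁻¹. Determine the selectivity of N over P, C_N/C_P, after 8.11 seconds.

3.37

For first-order series with pure M initially, C_N(t) = k₁C_{M0}/(k₂−k₁)·(e^(−k₁t) − e^(−k₂t)).
e^(−k₁t) = e^(−0.422×8.11) = e^(−3.422) = 0.03263; e^(−k₂t) = e^(−0.3552) = 0.7010.
C_N = 0.422×1.25/(0.0438−0.422) × (0.03263−0.7010) = (-1.395)×(-0.6684) = 0.9322 mol·L⁻¹.
C_M = C_{M0}e^(−k₁t) = 0.04079 mol·L⁻¹, so C_P = C_{M0}−C_M−C_N = 0.2770 mol·L⁻¹; C_N/C_P = 3.37.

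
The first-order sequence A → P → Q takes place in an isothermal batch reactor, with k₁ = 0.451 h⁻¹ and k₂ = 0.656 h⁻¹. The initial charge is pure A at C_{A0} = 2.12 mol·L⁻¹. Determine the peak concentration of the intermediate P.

0.639 mol·L⁻¹

At the optimum, C_{P,max}/C_{A0} = (k₁/k₂)^[k₂/(k₂−k₁)].
= (0.451/0.656)^(0.656/(0.656−0.451)) = (0.6875)^(3.200) = 0.3015.
C_{P,max} = 0.3015×2.12 = 0.639 mol·L⁻¹.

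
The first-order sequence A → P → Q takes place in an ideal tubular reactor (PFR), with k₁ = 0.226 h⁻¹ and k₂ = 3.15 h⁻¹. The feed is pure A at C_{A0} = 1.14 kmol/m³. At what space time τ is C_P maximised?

0.901 h

Setting dC_P/dτ = 0 gives τ_opt = ln(k₂/k₁)/(k₂−k₁).
= ln(3.15/0.226)/(3.15−0.226) = ln(13.94)/2.924 = 2.635/2.924 = 0.901 h.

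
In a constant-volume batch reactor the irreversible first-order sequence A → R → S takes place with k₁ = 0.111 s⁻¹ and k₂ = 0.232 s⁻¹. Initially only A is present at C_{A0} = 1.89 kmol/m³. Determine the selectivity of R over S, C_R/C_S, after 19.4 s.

The intermediate concentration in a first-order A→B→C sequence is C_R = k₁C_{A0}(e^(−k₁t) − e^(−k₂t))/(k₂−k₁).
e^(−k₁t) = e^(−0.111×19.4) = e^(−2.153) = 0.1161; e^(−k₂t) = e^(−4.501) = 0.01110.
C_R = 0.111×1.89/(0.232−0.111) × (0.1161−0.01110) = 1.734×0.1050 = 0.1820 kmol/m³.
C_A = C_{A0}e^(−k₁t) = 0.2194 kmol/m³, so C_S = C_{A0}−C_A−C_R = 1.489 kmol/m³; C_R/C_S = 0.122.

0.122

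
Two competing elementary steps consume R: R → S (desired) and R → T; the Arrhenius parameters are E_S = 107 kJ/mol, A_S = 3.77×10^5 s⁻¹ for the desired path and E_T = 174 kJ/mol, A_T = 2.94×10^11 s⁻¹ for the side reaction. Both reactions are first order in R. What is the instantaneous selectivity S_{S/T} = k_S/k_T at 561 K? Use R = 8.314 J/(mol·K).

2.22

With equal orders, S_{S/T} = k_S/k_T = (A_S/A_T)·exp[(E_T−E_S)/(RT)].
(E_T−E_S)/(RT) = (174−107)×10³/(8.314×561) = 67000/4664 = 14.36.
k_S/k_T = (3.77×10^5/2.94×10^11)·exp(14.36) = 1.282×10^-6 × 1.732×10^6 = 2.22.
Since E_S < E_T, lowering the temperature improves selectivity toward S.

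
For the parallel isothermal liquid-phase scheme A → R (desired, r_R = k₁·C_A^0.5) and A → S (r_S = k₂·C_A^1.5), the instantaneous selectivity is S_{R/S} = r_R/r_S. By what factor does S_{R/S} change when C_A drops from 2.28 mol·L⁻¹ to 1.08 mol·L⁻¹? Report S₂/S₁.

S_{R/S} = (k₁/k₂)·C_A⁻¹, so S₂/S₁ = (C_{A,2}/C_{A,1})⁻¹.
= 2.28/1.08 = 2.11.

2.11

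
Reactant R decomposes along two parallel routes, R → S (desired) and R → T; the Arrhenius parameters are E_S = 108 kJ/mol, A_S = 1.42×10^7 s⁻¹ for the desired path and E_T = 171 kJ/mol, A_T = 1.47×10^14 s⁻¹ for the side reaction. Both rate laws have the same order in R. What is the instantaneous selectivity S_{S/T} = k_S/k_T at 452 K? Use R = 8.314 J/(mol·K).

1.84

With equal orders, S_{S/T} = k_S/k_T = (A_S/A_T)·exp[(E_T−E_S)/(RT)].
(E_T−E_S)/(RT) = (171−108)×10³/(8.314×452) = 63000/3758 = 16.76.
k_S/k_T = (1.42×10^7/1.47×10^14)·exp(16.76) = 9.660×10^-8 × 1.909×10^7 = 1.84.
Since E_S < E_T, lowering the temperature improves selectivity toward S.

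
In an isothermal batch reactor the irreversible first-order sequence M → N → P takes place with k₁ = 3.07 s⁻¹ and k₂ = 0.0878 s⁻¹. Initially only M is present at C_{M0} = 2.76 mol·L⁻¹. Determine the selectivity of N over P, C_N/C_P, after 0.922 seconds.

For first-order series with pure M initially, C_N(t) = k₁C_{M0}/(k₂−k₁)·(e^(−k₁t) − e^(−k₂t)).
e^(−k₁t) = e^(−3.07×0.922) = e^(−2.831) = 0.05898; e^(−k₂t) = e^(−0.08095) = 0.9222.
C_N = 3.07×2.76/(0.0878−3.07) × (0.05898−0.9222) = (-2.841)×(-0.8633) = 2.453 mol·L⁻¹.
C_M = C_{M0}e^(−k₁t) = 0.1628 mol·L⁻¹, so C_P = C_{M0}−C_M−C_N = 0.1445 mol·L⁻¹; C_N/C_P = 17.0.

17.0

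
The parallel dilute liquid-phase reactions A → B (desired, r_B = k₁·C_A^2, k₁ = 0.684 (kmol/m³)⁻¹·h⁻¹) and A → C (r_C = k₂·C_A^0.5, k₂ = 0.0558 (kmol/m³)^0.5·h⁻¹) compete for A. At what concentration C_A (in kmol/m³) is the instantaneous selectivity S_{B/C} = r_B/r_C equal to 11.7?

S_{B/C} = (k₁/k₂)·C_A^1.5 ⇒ C_A = (S·k₂/k₁)^(1/1.5).
= (11.7×0.0558/0.684)^(0.6667) = (0.9545)^(0.6667) = 0.969 kmol/m³.

0.969 kmol/m³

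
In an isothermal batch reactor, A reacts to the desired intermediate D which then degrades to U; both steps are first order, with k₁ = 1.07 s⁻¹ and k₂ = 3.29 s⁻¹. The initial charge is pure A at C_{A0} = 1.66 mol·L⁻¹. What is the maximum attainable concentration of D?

Evaluating C_D at t_opt = ln(k₂/k₁)/(k₂−k₁) gives C_{D,max}/C_{A0} = (k₁/k₂)^[k₂/(k₂−k₁)].
= (1.07/3.29)^(3.29/(3.29−1.07)) = (0.3252)^(1.482) = 0.1893.
C_{D,max} = 0.1893×1.66 = 0.314 mol·L⁻¹.

0.314 mol·L⁻¹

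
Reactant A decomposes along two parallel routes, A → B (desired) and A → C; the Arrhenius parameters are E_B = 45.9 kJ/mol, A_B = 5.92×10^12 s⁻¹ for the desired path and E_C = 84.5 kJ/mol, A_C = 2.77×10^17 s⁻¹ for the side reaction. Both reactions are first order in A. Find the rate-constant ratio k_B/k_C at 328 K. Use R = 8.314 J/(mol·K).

30.0

With equal orders, S_{B/C} = k_B/k_C = (A_B/A_C)·exp[(E_C−E_B)/(RT)].
(E_C−E_B)/(RT) = (84.5−45.9)×10³/(8.314×328) = 38600/2727 = 14.15.
k_B/k_C = (5.92×10^12/2.77×10^17)·exp(14.15) = 2.137×10^-5 × 1.404×10^6 = 30.0.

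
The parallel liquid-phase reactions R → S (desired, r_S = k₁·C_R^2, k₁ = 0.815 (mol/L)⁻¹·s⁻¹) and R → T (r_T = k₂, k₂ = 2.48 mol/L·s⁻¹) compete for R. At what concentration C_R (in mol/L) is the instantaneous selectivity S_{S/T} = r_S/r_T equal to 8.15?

4.98 mol/L

S_{S/T} = (k₁/k₂)·C_R^2 ⇒ C_R = (S·k₂/k₁)^(0.5).
= (8.15×2.48/0.815)^(0.5) = (24.80)^(0.5) = 4.98 mol/L.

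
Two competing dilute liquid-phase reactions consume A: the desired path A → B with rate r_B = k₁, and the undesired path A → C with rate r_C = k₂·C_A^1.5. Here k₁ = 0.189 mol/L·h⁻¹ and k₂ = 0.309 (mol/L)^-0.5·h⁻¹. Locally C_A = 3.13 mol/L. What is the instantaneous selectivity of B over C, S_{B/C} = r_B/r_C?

0.110

S_{B/C} = r_B/r_C = (k₁)/(k₂·C_A^1.5) = (k₁/k₂)·C_A^-1.5.
= (0.189) / (0.309×3.130^1.5) = 0.1890/1.711 = 0.110.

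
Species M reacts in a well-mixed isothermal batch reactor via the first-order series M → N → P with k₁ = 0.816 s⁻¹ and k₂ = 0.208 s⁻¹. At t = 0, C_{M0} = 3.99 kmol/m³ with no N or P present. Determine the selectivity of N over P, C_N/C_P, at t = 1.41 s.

5.37

Solving the coupled first-order balances gives C_N(t) = [k₁/(k₂−k₁)]·C_{M0}·(e^(−k₁t) − e^(−k₂t)).
e^(−k₁t) = e^(−0.816×1.41) = e^(−1.151) = 0.3165; e^(−k₂t) = e^(−0.2933) = 0.7458.
C_N = 0.816×3.99/(0.208−0.816) × (0.3165−0.7458) = (-5.355)×(-0.4294) = 2.299 kmol/m³.
C_M = C_{M0}e^(−k₁t) = 1.263 kmol/m³, so C_P = C_{M0}−C_M−C_N = 0.4281 kmol/m³; C_N/C_P = 5.37.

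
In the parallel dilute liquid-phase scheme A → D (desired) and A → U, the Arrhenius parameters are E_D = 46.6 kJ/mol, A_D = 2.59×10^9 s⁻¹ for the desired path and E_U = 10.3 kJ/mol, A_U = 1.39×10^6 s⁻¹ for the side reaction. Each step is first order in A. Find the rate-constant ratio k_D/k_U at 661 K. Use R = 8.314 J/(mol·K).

2.52

With equal orders, S_{D/U} = k_D/k_U = (A_D/A_U)·exp[(E_U−E_D)/(RT)].
(E_U−E_D)/(RT) = (10.3−46.6)×10³/(8.314×661) = -36300/5496 = -6.605.
k_D/k_U = (2.59×10^9/1.39×10^6)·exp(-6.605) = 1863 × 0.001353 = 2.52.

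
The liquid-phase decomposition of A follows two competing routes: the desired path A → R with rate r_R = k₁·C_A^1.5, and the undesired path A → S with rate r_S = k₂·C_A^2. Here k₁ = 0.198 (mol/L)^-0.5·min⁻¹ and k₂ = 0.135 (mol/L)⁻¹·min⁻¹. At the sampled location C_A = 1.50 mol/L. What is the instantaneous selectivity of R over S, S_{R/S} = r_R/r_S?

S_{R/S} = r_R/r_S = (k₁·C_A^1.5)/(k₂·C_A^2) = (k₁/k₂)·C_A^-0.5.
= (0.198×1.500^1.5) / (0.135×1.500^2) = 0.3637/0.3038 = 1.20.

1.20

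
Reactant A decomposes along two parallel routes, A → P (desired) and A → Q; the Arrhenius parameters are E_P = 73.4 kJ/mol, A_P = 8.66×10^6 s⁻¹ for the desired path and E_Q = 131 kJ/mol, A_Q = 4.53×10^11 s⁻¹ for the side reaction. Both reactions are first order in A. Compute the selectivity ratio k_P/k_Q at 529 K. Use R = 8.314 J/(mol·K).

Since both paths have the same order in A, the concentration cancels and S_{P/Q} = k_P/k_Q = (A_P/A_Q)·exp[(E_Q−E_P)/(RT)].
(E_Q−E_P)/(RT) = (131−73.4)×10³/(8.314×529) = 57600/4398 = 13.10.
k_P/k_Q = (8.66×10^6/4.53×10^11)·exp(13.10) = 1.912×10^-5 × 4.873×10^5 = 9.31.

9.31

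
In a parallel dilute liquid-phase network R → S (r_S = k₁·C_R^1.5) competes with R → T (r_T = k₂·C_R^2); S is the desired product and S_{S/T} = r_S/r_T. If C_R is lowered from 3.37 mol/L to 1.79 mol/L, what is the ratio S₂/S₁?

1.37

S_{S/T} = (k₁/k₂)·C_R^-0.5, so S₂/S₁ = (C_{R,2}/C_{R,1})^-0.5.
= (1.79/3.37)^(-0.5) = (0.5312)^(-0.5) = 1.37.
Selectivity toward S rises as C_R falls — low-concentration operation is favoured.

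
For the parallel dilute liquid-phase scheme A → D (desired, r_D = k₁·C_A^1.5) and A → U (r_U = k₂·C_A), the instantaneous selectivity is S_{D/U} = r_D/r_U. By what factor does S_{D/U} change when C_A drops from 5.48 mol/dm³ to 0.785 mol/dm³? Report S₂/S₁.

S_{D/U} = (k₁/k₂)·C_A^0.5, so S₂/S₁ = (C_{A,2}/C_{A,1})^0.5.
= (0.785/5.48)^0.5 = (0.1432)^0.5 = 0.378.
Selectivity toward D falls as C_A falls — high-concentration operation is favoured.

0.378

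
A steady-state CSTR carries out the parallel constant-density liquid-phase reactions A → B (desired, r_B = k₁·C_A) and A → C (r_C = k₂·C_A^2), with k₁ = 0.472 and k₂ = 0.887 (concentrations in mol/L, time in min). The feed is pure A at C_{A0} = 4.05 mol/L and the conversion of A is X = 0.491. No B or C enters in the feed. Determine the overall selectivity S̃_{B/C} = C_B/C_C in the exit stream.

0.258

Exit C_A = C_{A0}(1−X) = 4.05×0.509 = 2.061 mol/L.
In a CSTR the entire volume is at exit conditions, so r_B = 0.472×2.061 = 0.9730 and r_C = 0.887×2.061^2 = 3.769.
Overall selectivity = C_B/C_C = r_Bτ/(r_Cτ) = r_B/r_C = 0.258.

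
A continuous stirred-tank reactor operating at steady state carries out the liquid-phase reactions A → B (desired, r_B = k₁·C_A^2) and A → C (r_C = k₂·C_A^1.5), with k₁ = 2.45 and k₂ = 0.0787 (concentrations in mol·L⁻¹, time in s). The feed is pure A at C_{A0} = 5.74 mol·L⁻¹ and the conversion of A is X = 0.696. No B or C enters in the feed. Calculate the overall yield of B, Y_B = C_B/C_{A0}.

0.679

Exit C_A = C_{A0}(1−X) = 5.74×0.304 = 1.745 mol·L⁻¹.
Rates in a CSTR are evaluated at the outlet concentration: r_B = 2.45×1.745^2 = 7.460, r_C = 0.0787×1.745^1.5 = 0.1814.
Fraction of consumed A going to B: r_B/(r_B+r_C) = 0.9763.
C_B = 0.9763·C_{A0}·X = 0.9763×5.74×0.696 = 3.90 mol·L⁻¹; Y_B = C_B/C_{A0} = 0.679.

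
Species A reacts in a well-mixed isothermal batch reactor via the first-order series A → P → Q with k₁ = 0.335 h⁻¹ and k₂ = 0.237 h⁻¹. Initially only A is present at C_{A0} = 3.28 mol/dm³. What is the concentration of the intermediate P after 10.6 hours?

0.587 mol/dm³

The intermediate concentration in a first-order A→B→C sequence is C_P = k₁C_{A0}(e^(−k₁t) − e^(−k₂t))/(k₂−k₁).
e^(−k₁t) = e^(−0.335×10.6) = e^(−3.551) = 0.02870; e^(−k₂t) = e^(−2.512) = 0.08109.
C_P = 0.335×3.28/(0.237−0.335) × (0.02870−0.08109) = (-11.21)×(-0.05239) = 0.5875 mol/dm³.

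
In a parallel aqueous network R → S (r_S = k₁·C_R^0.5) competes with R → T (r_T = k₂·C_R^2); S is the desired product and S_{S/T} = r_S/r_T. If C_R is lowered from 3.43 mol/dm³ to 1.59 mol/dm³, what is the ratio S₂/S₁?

3.17

S_{S/T} = (k₁/k₂)·C_R^-1.5, so S₂/S₁ = (C_{R,2}/C_{R,1})^-1.5.
= (1.59/3.43)^(-1.5) = (0.4636)^(-1.5) = 3.17.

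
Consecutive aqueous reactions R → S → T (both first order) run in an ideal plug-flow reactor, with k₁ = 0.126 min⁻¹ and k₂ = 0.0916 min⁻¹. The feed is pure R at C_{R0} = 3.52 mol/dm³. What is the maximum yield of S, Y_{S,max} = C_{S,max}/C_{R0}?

0.428

Evaluating C_S at τ_opt = ln(k₂/k₁)/(k₂−k₁) gives C_{S,max}/C_{R0} = (k₁/k₂)^[k₂/(k₂−k₁)].
= (0.126/0.0916)^(0.0916/(0.0916−0.126)) = (1.376)^(-2.663) = 0.4278.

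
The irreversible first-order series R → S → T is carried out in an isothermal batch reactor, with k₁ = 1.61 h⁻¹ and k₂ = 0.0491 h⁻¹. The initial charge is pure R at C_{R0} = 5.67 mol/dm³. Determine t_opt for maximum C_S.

2.24 h

For first-order series the maximum of C_S occurs at t_opt = ln(k₂/k₁)/(k₂−k₁).
= ln(0.0491/1.61)/(0.0491−1.61) = ln(0.03050)/-1.561 = -3.490/-1.561 = 2.24 h.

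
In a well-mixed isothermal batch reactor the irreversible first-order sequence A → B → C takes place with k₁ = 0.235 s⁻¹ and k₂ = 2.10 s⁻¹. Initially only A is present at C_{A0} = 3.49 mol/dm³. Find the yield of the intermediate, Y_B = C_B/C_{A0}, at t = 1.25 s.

The intermediate concentration in a first-order A→B→C sequence is C_B = k₁C_{A0}(e^(−k₁t) − e^(−k₂t))/(k₂−k₁).
e^(−k₁t) = e^(−0.235×1.25) = e^(−0.2937) = 0.7455; e^(−k₂t) = e^(−2.625) = 0.07244.
C_B = 0.235×3.49/(2.10−0.235) × (0.7455−0.07244) = 0.4398×0.6730 = 0.2960 mol/dm³.
Y_B = C_B/C_{A0} = 0.2960/3.49 = 0.0848.

0.0848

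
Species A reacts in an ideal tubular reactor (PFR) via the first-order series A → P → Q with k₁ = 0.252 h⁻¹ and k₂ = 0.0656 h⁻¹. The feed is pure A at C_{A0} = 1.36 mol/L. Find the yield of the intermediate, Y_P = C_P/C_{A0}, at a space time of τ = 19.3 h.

The intermediate concentration in a first-order A→B→C sequence is C_P = k₁C_{A0}(e^(−k₁τ) − e^(−k₂τ))/(k₂−k₁).
e^(−k₁τ) = e^(−0.252×19.3) = e^(−4.864) = 0.007723; e^(−k₂τ) = e^(−1.266) = 0.2819.
C_P = 0.252×1.36/(0.0656−0.252) × (0.007723−0.2819) = (-1.839)×(-0.2742) = 0.5042 mol/L.
Y_P = C_P/C_{A0} = 0.5042/1.36 = 0.371.

0.371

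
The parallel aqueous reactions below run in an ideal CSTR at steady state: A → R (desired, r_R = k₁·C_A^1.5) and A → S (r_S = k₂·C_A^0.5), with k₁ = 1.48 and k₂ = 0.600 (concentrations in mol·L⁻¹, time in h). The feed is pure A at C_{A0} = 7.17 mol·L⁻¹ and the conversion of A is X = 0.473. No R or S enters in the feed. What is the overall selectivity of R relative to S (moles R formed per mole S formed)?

9.32

Exit C_A = C_{A0}(1−X) = 7.17×0.527 = 3.779 mol·L⁻¹.
Rates in a CSTR are evaluated at the outlet concentration: r_R = 1.48×3.779^1.5 = 10.87, r_S = 0.600×3.779^0.5 = 1.166.
Overall selectivity = C_R/C_S = r_Rτ/(r_Sτ) = r_R/r_S = 9.32.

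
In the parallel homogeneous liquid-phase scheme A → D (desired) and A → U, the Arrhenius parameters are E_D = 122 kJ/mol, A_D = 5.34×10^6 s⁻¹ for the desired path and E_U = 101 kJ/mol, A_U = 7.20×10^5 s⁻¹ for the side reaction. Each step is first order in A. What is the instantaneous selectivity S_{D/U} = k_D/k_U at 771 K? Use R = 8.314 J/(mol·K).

0.280

With equal orders, S_{D/U} = k_D/k_U = (A_D/A_U)·exp[(E_U−E_D)/(RT)].
(E_U−E_D)/(RT) = (101−122)×10³/(8.314×771) = -21000/6410 = -3.276.
k_D/k_U = (5.34×10^6/7.20×10^5)·exp(-3.276) = 7.417 × 0.03778 = 0.280.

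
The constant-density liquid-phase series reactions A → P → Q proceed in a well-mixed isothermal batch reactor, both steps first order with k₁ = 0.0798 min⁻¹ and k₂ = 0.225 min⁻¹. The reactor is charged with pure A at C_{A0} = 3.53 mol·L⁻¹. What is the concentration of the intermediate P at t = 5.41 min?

The intermediate concentration in a first-order A→B→C sequence is C_P = k₁C_{A0}(e^(−k₁t) − e^(−k₂t))/(k₂−k₁).
e^(−k₁t) = e^(−0.0798×5.41) = e^(−0.4317) = 0.6494; e^(−k₂t) = e^(−1.217) = 0.2960.
C_P = 0.0798×3.53/(0.225−0.0798) × (0.6494−0.2960) = 1.940×0.3533 = 0.6855 mol·L⁻¹.

0.686 mol·L⁻¹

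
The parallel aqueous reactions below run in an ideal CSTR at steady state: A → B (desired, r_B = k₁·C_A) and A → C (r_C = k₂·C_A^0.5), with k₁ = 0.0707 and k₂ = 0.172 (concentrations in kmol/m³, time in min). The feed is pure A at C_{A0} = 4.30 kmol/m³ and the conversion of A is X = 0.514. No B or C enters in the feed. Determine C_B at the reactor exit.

0.824 kmol/m³

Exit C_A = C_{A0}(1−X) = 4.30×0.486 = 2.090 kmol/m³.
Rates in a CSTR are evaluated at the outlet concentration: r_B = 0.0707×2.090 = 0.1477, r_C = 0.172×2.090^0.5 = 0.2486.
Fraction of consumed A going to B: r_B/(r_B+r_C) = 0.3727.
C_B = 0.3727·C_{A0}·X = 0.3727×4.30×0.514 = 0.824 kmol/m³.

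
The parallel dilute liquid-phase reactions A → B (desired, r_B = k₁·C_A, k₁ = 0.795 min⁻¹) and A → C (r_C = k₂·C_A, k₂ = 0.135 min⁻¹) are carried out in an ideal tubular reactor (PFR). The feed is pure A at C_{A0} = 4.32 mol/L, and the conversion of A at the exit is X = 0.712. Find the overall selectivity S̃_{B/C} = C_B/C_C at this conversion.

C_A = C_{A0}(1−X) = 1.244 mol/L.
Both paths are first order in A, so the instantaneous fraction to B is constant: dC_B/d(−C_A) = k₁/(k₁+k₂) = 0.8548.
C_B = 0.8548·(C_{A0}−C_A) = 0.8548×3.076 = 2.63 mol/L.
C_C = (C_{A0}−C_A)−C_B = 0.4465 mol/L; S̃_{B/C} = 2.629/0.4465 = 5.89.

5.89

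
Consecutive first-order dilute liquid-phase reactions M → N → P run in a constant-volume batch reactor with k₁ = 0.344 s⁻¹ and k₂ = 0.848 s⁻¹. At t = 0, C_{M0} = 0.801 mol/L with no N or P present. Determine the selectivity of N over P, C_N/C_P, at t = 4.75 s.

0.177

Solving the coupled first-order balances gives C_N(t) = [k₁/(k₂−k₁)]·C_{M0}·(e^(−k₁t) − e^(−k₂t)).
e^(−k₁t) = e^(−0.344×4.75) = e^(−1.634) = 0.1951; e^(−k₂t) = e^(−4.028) = 0.01781.
C_N = 0.344×0.801/(0.848−0.344) × (0.1951−0.01781) = 0.5467×0.1773 = 0.09695 mol/L.
C_M = C_{M0}e^(−k₁t) = 0.1563 mol/L, so C_P = C_{M0}−C_M−C_N = 0.5477 mol/L; C_N/C_P = 0.177.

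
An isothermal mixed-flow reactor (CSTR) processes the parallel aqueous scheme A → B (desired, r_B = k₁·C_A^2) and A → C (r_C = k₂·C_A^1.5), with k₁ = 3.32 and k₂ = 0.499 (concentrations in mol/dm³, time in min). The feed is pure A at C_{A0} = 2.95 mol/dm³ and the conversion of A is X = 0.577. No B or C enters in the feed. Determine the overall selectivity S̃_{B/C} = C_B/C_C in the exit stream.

7.43

Exit C_A = C_{A0}(1−X) = 2.95×0.423 = 1.248 mol/dm³.
In a CSTR the entire volume is at exit conditions, so r_B = 3.32×1.248^2 = 5.170 and r_C = 0.499×1.248^1.5 = 0.6956.
Overall selectivity = C_B/C_C = r_Bτ/(r_Cτ) = r_B/r_C = 7.43.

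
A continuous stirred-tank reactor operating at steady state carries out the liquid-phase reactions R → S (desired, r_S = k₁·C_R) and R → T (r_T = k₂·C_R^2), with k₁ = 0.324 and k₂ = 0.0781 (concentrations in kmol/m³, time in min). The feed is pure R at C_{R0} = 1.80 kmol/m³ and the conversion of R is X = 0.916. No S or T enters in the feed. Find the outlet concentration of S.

1.59 kmol/m³

Exit C_R = C_{R0}(1−X) = 1.80×0.0840 = 0.1512 kmol/m³.
Rates in a CSTR are evaluated at the outlet concentration: r_S = 0.324×0.1512 = 0.04899, r_T = 0.0781×0.1512^2 = 0.001785.
Fraction of consumed R going to S: r_S/(r_S+r_T) = 0.9648.
C_S = 0.9648·C_{R0}·X = 0.9648×1.80×0.916 = 1.59 kmol/m³.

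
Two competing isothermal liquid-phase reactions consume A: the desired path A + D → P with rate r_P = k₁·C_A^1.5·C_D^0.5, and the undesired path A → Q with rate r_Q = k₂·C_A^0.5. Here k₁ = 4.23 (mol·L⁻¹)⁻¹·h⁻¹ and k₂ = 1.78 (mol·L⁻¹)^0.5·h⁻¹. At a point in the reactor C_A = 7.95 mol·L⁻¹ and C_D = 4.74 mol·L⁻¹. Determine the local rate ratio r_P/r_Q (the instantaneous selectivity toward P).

S_{P/Q} = r_P/r_Q = (k₁·C_A^1.5·C_D^0.5)/(k₂·C_A^0.5) = (k₁/k₂)·C_A·C_D^0.5.
= (4.23×7.950^1.5×4.740^0.5) / (1.78×7.950^0.5) = 206.4/5.019 = 41.1.
Since the desired path is higher order in A, keeping C_A high (PFR or concentrated feed) favours P.

41.1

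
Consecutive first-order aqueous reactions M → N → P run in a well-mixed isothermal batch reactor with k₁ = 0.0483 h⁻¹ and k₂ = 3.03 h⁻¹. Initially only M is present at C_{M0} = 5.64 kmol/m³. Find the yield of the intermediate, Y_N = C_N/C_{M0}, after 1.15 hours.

0.0148

The intermediate concentration in a first-order A→B→C sequence is C_N = k₁C_{M0}(e^(−k₁t) − e^(−k₂t))/(k₂−k₁).
e^(−k₁t) = e^(−0.0483×1.15) = e^(−0.05554) = 0.9460; e^(−k₂t) = e^(−3.484) = 0.03067.
C_N = 0.0483×5.64/(3.03−0.0483) × (0.9460−0.03067) = 0.09136×0.9153 = 0.08362 kmol/m³.
Y_N = C_N/C_{M0} = 0.08362/5.64 = 0.0148.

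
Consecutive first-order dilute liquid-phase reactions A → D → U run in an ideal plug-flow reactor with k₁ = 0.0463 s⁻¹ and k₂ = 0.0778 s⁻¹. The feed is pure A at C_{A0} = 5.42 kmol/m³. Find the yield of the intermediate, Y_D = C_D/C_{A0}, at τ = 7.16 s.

The intermediate concentration in a first-order A→B→C sequence is C_D = k₁C_{A0}(e^(−k₁τ) − e^(−k₂τ))/(k₂−k₁).
e^(−k₁τ) = e^(−0.0463×7.16) = e^(−0.3315) = 0.7178; e^(−k₂τ) = e^(−0.5570) = 0.5729.
C_D = 0.0463×5.42/(0.0778−0.0463) × (0.7178−0.5729) = 7.967×0.1449 = 1.155 kmol/m³.
Y_D = C_D/C_{A0} = 1.155/5.42 = 0.213.

0.213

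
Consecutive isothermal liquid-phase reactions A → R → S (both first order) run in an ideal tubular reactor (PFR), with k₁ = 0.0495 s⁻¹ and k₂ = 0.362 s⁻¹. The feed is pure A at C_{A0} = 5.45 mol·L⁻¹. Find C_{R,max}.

At the optimum, C_{R,max}/C_{A0} = (k₁/k₂)^[k₂/(k₂−k₁)].
= (0.0495/0.362)^(0.362/(0.362−0.0495)) = (0.1367)^(1.158) = 0.09978.
C_{R,max} = 0.09978×5.45 = 0.544 mol·L⁻¹.

0.544 mol·L⁻¹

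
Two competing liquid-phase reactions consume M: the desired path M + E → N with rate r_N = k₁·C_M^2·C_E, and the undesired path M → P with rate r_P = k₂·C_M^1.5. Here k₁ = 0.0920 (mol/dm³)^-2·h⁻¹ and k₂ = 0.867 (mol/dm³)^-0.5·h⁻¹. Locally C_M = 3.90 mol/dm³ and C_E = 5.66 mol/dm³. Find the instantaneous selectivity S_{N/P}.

1.19

S_{N/P} = r_N/r_P = (k₁·C_M^2·C_E)/(k₂·C_M^1.5) = (k₁/k₂)·C_M^0.5·C_E.
= (0.0920×3.900^2×5.660) / (0.867×3.900^1.5) = 7.920/6.678 = 1.19.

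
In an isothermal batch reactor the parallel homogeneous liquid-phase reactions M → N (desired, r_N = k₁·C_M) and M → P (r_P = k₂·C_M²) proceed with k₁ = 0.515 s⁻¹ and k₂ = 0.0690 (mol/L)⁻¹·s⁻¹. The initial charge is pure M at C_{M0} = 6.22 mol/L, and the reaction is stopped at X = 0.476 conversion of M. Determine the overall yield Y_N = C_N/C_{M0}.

C_M = C_{M0}(1−X) = 3.259 mol/L.
Along a PFR/batch, dC_N/dC_M = −r_N/(r_N+r_P) = −k₁/(k₁+k₂·C_M).
Integrating from C_{M0} to C_M: C_N = (0.515/0.0690)·ln[(0.515+0.0690·6.22)/(0.515+0.0690·3.26)] = 7.464·ln(0.9442/0.7399) = 1.820 mol/L.
Y_N = C_N/C_{M0} = 1.820/6.22 = 0.293.

0.293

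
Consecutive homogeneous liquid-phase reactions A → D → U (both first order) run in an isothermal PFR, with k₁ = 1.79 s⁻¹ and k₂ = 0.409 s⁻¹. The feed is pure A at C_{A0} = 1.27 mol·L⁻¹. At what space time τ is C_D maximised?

Setting dC_D/dτ = 0 gives τ_opt = ln(k₂/k₁)/(k₂−k₁).
= ln(0.409/1.79)/(0.409−1.79) = ln(0.2285)/-1.381 = -1.476/-1.381 = 1.07 s.

1.07 s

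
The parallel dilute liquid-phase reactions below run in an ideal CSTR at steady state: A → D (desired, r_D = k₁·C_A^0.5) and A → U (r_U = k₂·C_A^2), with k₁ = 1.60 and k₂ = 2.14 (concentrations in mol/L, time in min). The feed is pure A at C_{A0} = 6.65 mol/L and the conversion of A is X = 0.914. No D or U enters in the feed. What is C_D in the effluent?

3.85 mol/L

Exit C_A = C_{A0}(1−X) = 6.65×0.0860 = 0.5719 mol/L.
A CSTR operates uniformly at the exit composition, giving r_D = 1.210 and r_U = 0.6999 (each k·C_A^n at C_A = 0.5719).
Fraction of consumed A going to D: r_D/(r_D+r_U) = 0.6335.
C_D = 0.6335·C_{A0}·X = 0.6335×6.65×0.914 = 3.85 mol/L.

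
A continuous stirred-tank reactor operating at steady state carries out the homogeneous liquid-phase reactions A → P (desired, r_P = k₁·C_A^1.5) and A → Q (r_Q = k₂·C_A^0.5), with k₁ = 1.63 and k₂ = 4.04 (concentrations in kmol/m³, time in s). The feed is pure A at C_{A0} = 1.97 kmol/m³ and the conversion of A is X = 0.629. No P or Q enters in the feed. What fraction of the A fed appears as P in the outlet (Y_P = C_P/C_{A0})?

0.143

Exit C_A = C_{A0}(1−X) = 1.97×0.371 = 0.7309 kmol/m³.
In a CSTR the entire volume is at exit conditions, so r_P = 1.63×0.7309^1.5 = 1.018 and r_Q = 4.04×0.7309^0.5 = 3.454.
Fraction of consumed A going to P: r_P/(r_P+r_Q) = 0.2277.
C_P = 0.2277·C_{A0}·X = 0.2277×1.97×0.629 = 0.282 kmol/m³; Y_P = C_P/C_{A0} = 0.143.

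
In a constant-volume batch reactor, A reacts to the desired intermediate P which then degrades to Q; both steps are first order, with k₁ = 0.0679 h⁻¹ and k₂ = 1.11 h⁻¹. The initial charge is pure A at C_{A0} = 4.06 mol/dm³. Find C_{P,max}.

0.207 mol/dm³

Evaluating C_P at t_opt = ln(k₂/k₁)/(k₂−k₁) gives C_{P,max}/C_{A0} = (k₁/k₂)^[k₂/(k₂−k₁)].
= (0.0679/1.11)^(1.11/(1.11−0.0679)) = (0.06117)^(1.065) = 0.05099.
C_{P,max} = 0.05099×4.06 = 0.207 mol/dm³.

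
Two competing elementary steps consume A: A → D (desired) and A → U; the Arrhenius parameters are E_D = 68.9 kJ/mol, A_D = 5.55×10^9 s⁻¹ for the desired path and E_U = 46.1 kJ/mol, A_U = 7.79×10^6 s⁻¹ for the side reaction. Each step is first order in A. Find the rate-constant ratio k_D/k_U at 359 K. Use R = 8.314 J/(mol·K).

Since both paths have the same order in A, the concentration cancels and S_{D/U} = k_D/k_U = (A_D/A_U)·exp[(E_U−E_D)/(RT)].
(E_U−E_D)/(RT) = (46.1−68.9)×10³/(8.314×359) = -22800/2985 = -7.639.
k_D/k_U = (5.55×10^9/7.79×10^6)·exp(-7.639) = 712.5 × 4.814×10^-4 = 0.343.
Since E_D > E_U, raising the temperature improves selectivity toward D.

0.343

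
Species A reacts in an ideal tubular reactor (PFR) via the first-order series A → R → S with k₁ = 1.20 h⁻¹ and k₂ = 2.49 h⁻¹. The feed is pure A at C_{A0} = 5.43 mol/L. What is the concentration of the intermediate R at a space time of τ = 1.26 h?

0.894 mol/L

Solving the coupled first-order balances gives C_R(τ) = [k₁/(k₂−k₁)]·C_{A0}·(e^(−k₁τ) − e^(−k₂τ)).
e^(−k₁τ) = e^(−1.20×1.26) = e^(−1.512) = 0.2205; e^(−k₂τ) = e^(−3.137) = 0.04340.
C_R = 1.20×5.43/(2.49−1.20) × (0.2205−0.04340) = 5.051×0.1771 = 0.8944 mol/L.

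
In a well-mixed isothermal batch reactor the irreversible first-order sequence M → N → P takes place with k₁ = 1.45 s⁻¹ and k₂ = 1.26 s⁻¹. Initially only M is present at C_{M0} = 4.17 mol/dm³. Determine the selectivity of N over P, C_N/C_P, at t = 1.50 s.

0.476

For first-order series with pure M initially, C_N(t) = k₁C_{M0}/(k₂−k₁)·(e^(−k₁t) − e^(−k₂t)).
e^(−k₁t) = e^(−1.45×1.50) = e^(−2.175) = 0.1136; e^(−k₂t) = e^(−1.890) = 0.1511.
C_N = 1.45×4.17/(1.26−1.45) × (0.1136−0.1511) = (-31.82)×(-0.03746) = 1.192 mol/dm³.
C_M = C_{M0}e^(−k₁t) = 0.4737 mol/dm³, so C_P = C_{M0}−C_M−C_N = 2.504 mol/dm³; C_N/C_P = 0.476.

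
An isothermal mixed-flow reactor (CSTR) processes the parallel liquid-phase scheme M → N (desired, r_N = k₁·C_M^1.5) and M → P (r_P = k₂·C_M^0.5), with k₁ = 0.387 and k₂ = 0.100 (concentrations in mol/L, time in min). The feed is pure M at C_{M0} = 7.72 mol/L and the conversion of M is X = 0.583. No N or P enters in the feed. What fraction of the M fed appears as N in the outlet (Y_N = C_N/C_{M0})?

0.540

Exit C_M = C_{M0}(1−X) = 7.72×0.417 = 3.219 mol/L.
A CSTR operates uniformly at the exit composition, giving r_N = 2.235 and r_P = 0.1794 (each k·C_M^n at C_M = 3.219).
Fraction of consumed M going to N: r_N/(r_N+r_P) = 0.9257.
C_N = 0.9257·C_{M0}·X = 0.9257×7.72×0.583 = 4.17 mol/L; Y_N = C_N/C_{M0} = 0.540.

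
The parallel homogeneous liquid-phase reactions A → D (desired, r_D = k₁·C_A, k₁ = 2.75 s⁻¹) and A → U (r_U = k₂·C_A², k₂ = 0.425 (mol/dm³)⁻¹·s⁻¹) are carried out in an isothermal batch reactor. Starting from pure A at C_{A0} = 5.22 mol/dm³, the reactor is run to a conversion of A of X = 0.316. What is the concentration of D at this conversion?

C_A = C_{A0}(1−X) = 3.570 mol/dm³.
Along a PFR/batch, dC_D/dC_A = −r_D/(r_D+r_U) = −k₁/(k₁+k₂·C_A).
Integrating from C_{A0} to C_A: C_D = (2.75/0.425)·ln[(2.75+0.425·5.22)/(2.75+0.425·3.57)] = 6.471·ln(4.968/4.267) = 0.9842 mol/dm³.

0.984 mol/dm³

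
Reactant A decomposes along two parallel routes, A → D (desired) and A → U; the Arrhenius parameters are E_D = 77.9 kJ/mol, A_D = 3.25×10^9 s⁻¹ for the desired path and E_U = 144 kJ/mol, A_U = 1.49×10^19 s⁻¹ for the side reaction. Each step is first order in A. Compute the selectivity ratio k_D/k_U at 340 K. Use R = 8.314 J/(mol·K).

k_D/k_U = (A_D/A_U)·exp[−(E_D−E_U)/(RT)] = (A_D/A_U)·exp[(E_U−E_D)/(RT)].
(E_U−E_D)/(RT) = (144−77.9)×10³/(8.314×340) = 66100/2827 = 23.38.
k_D/k_U = (3.25×10^9/1.49×10^19)·exp(23.38) = 2.181×10^-10 × 1.430×10^10 = 3.12.
Since E_D < E_U, lowering the temperature improves selectivity toward D.

3.12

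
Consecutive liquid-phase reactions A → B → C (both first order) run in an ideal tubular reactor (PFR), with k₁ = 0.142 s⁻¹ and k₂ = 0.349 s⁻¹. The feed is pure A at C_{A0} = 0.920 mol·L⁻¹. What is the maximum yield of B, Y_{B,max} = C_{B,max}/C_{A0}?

0.220

Evaluating C_B at τ_opt = ln(k₂/k₁)/(k₂−k₁) gives C_{B,max}/C_{A0} = (k₁/k₂)^[k₂/(k₂−k₁)].
= (0.142/0.349)^(0.349/(0.349−0.142)) = (0.4069)^(1.686) = 0.2196.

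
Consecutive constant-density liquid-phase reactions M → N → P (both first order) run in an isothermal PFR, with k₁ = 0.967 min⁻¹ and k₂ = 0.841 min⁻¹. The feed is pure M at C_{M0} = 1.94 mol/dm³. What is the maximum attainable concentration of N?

For a first-order series the maximum intermediate yield is C_{N,max}/C_{M0} = (k₁/k₂)^[k₂/(k₂−k₁)].
= (0.967/0.841)^(0.841/(0.841−0.967)) = (1.150)^(-6.675) = 0.3938.
C_{N,max} = 0.3938×1.94 = 0.764 mol/dm³.

0.764 mol/dm³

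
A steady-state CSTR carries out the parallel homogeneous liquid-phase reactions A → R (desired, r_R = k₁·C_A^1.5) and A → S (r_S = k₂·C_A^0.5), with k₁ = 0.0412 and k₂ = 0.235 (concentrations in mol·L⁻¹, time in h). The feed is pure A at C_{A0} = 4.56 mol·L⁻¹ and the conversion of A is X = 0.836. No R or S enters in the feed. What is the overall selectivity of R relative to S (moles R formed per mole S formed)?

0.131

Exit C_A = C_{A0}(1−X) = 4.56×0.164 = 0.7478 mol·L⁻¹.
Rates in a CSTR are evaluated at the outlet concentration: r_R = 0.0412×0.7478^1.5 = 0.02664, r_S = 0.235×0.7478^0.5 = 0.2032.
Overall selectivity = C_R/C_S = r_Rτ/(r_Sτ) = r_R/r_S = 0.131.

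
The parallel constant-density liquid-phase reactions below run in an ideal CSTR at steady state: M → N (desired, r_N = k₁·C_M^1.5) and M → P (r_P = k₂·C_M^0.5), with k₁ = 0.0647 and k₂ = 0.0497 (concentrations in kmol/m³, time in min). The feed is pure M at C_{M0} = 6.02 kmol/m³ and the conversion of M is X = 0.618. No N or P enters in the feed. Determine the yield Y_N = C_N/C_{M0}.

0.463

Exit C_M = C_{M0}(1−X) = 6.02×0.382 = 2.300 kmol/m³.
In a CSTR the entire volume is at exit conditions, so r_N = 0.0647×2.300^1.5 = 0.2256 and r_P = 0.0497×2.300^0.5 = 0.07537.
Fraction of consumed M going to N: r_N/(r_N+r_P) = 0.7496.
C_N = 0.7496·C_{M0}·X = 0.7496×6.02×0.618 = 2.79 kmol/m³; Y_N = C_N/C_{M0} = 0.463.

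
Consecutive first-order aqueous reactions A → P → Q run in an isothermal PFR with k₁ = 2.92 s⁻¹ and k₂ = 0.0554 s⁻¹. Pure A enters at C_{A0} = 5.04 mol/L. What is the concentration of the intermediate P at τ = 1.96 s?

4.59 mol/L

For first-order series with pure A initially, C_P(τ) = k₁C_{A0}/(k₂−k₁)·(e^(−k₁τ) − e^(−k₂τ)).
e^(−k₁τ) = e^(−2.92×1.96) = e^(−5.723) = 0.003269; e^(−k₂τ) = e^(−0.1086) = 0.8971.
C_P = 2.92×5.04/(0.0554−2.92) × (0.003269−0.8971) = (-5.137)×(-0.8938) = 4.592 mol/L.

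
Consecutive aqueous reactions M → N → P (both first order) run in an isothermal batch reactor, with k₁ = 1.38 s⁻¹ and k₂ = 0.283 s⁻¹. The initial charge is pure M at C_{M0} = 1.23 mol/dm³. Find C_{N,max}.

0.817 mol/dm³

Evaluating C_N at t_opt = ln(k₂/k₁)/(k₂−k₁) gives C_{N,max}/C_{M0} = (k₁/k₂)^[k₂/(k₂−k₁)].
= (1.38/0.283)^(0.283/(0.283−1.38)) = (4.876)^(-0.2580) = 0.6645.
C_{N,max} = 0.6645×1.23 = 0.817 mol/dm³.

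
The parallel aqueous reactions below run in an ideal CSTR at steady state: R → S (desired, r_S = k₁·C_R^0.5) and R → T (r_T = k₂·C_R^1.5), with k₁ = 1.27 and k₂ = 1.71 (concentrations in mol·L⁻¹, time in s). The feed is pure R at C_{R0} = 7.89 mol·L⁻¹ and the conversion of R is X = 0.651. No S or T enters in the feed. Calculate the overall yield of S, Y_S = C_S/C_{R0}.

Exit C_R = C_{R0}(1−X) = 7.89×0.349 = 2.754 mol·L⁻¹.
Rates in a CSTR are evaluated at the outlet concentration: r_S = 1.27×2.754^0.5 = 2.107, r_T = 1.71×2.754^1.5 = 7.814.
Fraction of consumed R going to S: r_S/(r_S+r_T) = 0.2124.
C_S = 0.2124·C_{R0}·X = 0.2124×7.89×0.651 = 1.09 mol·L⁻¹; Y_S = C_S/C_{R0} = 0.138.

0.138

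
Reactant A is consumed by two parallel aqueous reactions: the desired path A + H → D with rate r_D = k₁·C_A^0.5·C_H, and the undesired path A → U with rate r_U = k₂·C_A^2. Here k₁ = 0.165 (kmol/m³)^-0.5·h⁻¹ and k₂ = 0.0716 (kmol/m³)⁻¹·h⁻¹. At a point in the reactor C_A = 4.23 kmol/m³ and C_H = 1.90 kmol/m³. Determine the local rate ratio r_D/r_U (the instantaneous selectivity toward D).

0.503

S_{D/U} = r_D/r_U = (k₁·C_A^0.5·C_H)/(k₂·C_A^2) = (k₁/k₂)·C_A^-1.5·C_H.
= (0.165×4.230^0.5×1.900) / (0.0716×4.230^2) = 0.6448/1.281 = 0.503.
The undesired path is higher order in A, so low C_A (CSTR or dilute feed) favours D.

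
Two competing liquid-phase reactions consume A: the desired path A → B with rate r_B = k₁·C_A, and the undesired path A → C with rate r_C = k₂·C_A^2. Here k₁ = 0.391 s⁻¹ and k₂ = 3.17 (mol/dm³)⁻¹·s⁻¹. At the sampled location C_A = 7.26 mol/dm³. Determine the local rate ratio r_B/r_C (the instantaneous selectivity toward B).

S_{B/C} = r_B/r_C = (k₁·C_A)/(k₂·C_A^2) = (k₁/k₂)·C_A⁻¹.
= (0.391×7.260) / (3.17×7.260^2) = 2.839/167.1 = 0.0170.

0.0170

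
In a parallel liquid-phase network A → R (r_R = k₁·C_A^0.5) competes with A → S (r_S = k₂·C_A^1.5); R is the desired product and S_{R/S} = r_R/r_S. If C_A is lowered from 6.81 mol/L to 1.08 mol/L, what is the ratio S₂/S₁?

6.31

S_{R/S} = (k₁/k₂)·C_A⁻¹, so S₂/S₁ = (C_{A,2}/C_{A,1})⁻¹.
= 6.81/1.08 = 6.31.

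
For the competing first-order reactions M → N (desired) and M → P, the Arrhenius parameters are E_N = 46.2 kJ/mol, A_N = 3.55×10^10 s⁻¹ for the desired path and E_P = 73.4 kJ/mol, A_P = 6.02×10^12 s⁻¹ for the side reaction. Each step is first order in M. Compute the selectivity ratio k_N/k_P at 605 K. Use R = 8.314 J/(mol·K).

k_N/k_P = (A_N/A_P)·exp[−(E_N−E_P)/(RT)] = (A_N/A_P)·exp[(E_P−E_N)/(RT)].
(E_P−E_N)/(RT) = (73.4−46.2)×10³/(8.314×605) = 27200/5030 = 5.408.
k_N/k_P = (3.55×10^10/6.02×10^12)·exp(5.408) = 0.005897 × 223.1 = 1.32.
Since E_N < E_P, lowering the temperature improves selectivity toward N.

1.32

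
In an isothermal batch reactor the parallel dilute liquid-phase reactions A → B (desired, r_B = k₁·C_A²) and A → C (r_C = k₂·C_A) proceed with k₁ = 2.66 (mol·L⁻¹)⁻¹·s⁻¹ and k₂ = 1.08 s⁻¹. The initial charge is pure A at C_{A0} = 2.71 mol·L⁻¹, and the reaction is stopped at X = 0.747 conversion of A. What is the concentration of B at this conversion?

C_A = C_{A0}(1−X) = 0.6856 mol·L⁻¹.
Along a PFR/batch, dC_C/dC_A = −r_C/(r_B+r_C) = −k₂/(k₂+k₁·C_A).
Integrating from C_{A0} to C_A: C_C = (1.08/2.66)·ln[(1.08+2.66·2.71)/(1.08+2.66·0.686)] = 0.4060·ln(8.289/2.904) = 0.4259 mol·L⁻¹.
Then C_B = (C_{A0}−C_A) − C_C = 2.024 − 0.4259 = 1.599 mol·L⁻¹.

1.60 mol·L⁻¹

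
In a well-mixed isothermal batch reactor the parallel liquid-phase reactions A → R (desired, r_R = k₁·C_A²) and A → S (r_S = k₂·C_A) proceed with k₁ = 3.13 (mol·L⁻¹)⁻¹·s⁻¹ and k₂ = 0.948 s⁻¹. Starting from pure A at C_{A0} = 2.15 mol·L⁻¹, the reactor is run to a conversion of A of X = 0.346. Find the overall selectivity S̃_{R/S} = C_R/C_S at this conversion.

C_A = C_{A0}(1−X) = 1.406 mol·L⁻¹.
Along a PFR/batch, dC_S/dC_A = −r_S/(r_R+r_S) = −k₂/(k₂+k₁·C_A).
Integrating from C_{A0} to C_A: C_S = (0.948/3.13)·ln[(0.948+3.13·2.15)/(0.948+3.13·1.41)] = 0.3029·ln(7.678/5.349) = 0.1094 mol·L⁻¹.
Then C_R = (C_{A0}−C_A) − C_S = 0.7439 − 0.1094 = 0.6345 mol·L⁻¹.
S̃_{R/S} = C_R/C_S = 0.6345/0.1094 = 5.80.

5.80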